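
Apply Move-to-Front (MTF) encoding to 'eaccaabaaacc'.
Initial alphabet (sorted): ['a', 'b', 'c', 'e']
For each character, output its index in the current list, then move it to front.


MTF encoding:
'e': index 3 in ['a', 'b', 'c', 'e'] -> ['e', 'a', 'b', 'c']
'a': index 1 in ['e', 'a', 'b', 'c'] -> ['a', 'e', 'b', 'c']
'c': index 3 in ['a', 'e', 'b', 'c'] -> ['c', 'a', 'e', 'b']
'c': index 0 in ['c', 'a', 'e', 'b'] -> ['c', 'a', 'e', 'b']
'a': index 1 in ['c', 'a', 'e', 'b'] -> ['a', 'c', 'e', 'b']
'a': index 0 in ['a', 'c', 'e', 'b'] -> ['a', 'c', 'e', 'b']
'b': index 3 in ['a', 'c', 'e', 'b'] -> ['b', 'a', 'c', 'e']
'a': index 1 in ['b', 'a', 'c', 'e'] -> ['a', 'b', 'c', 'e']
'a': index 0 in ['a', 'b', 'c', 'e'] -> ['a', 'b', 'c', 'e']
'a': index 0 in ['a', 'b', 'c', 'e'] -> ['a', 'b', 'c', 'e']
'c': index 2 in ['a', 'b', 'c', 'e'] -> ['c', 'a', 'b', 'e']
'c': index 0 in ['c', 'a', 'b', 'e'] -> ['c', 'a', 'b', 'e']


Output: [3, 1, 3, 0, 1, 0, 3, 1, 0, 0, 2, 0]


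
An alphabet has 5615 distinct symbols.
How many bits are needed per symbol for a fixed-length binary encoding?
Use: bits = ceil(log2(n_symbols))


log2(5615) = 12.4551
Bracket: 2^12 = 4096 < 5615 <= 2^13 = 8192
So ceil(log2(5615)) = 13

bits = ceil(log2(5615)) = ceil(12.4551) = 13 bits


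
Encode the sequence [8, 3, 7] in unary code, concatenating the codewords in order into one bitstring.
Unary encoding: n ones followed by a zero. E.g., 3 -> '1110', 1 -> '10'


Encode each number as n ones followed by a terminating 0:
  8 -> 111111110 (9 bits)
  3 -> 1110 (4 bits)
  7 -> 11111110 (8 bits)
Total length = 9 + 4 + 8 = 21 bits.

Unary([8, 3, 7]) = 111111110111011111110 (21 bits)


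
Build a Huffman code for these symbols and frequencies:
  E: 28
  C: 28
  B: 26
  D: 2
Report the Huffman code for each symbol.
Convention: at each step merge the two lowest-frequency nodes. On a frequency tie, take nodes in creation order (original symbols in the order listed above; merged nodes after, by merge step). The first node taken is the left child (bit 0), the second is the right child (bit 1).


Huffman tree construction:
Step 1: Merge D(2) + B(26) = 28
Step 2: Merge E(28) + C(28) = 56
Step 3: Merge (D+B)(28) + (E+C)(56) = 84
Read each symbol's code off the tree from the root (left child = 0, right child = 1).

Codes:
  E: 10 (length 2)
  C: 11 (length 2)
  B: 01 (length 2)
  D: 00 (length 2)
Average code length: 168/84 = 2.0000 bits/symbol


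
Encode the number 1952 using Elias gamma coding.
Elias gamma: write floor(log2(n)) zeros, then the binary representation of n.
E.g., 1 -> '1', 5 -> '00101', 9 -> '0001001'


num_bits = floor(log2(1952)) + 1 = 11
leading_zeros = num_bits - 1 = 10
binary(1952) = 11110100000

Elias gamma(1952) = '0000000000' + '11110100000' = 000000000011110100000 (21 bits)


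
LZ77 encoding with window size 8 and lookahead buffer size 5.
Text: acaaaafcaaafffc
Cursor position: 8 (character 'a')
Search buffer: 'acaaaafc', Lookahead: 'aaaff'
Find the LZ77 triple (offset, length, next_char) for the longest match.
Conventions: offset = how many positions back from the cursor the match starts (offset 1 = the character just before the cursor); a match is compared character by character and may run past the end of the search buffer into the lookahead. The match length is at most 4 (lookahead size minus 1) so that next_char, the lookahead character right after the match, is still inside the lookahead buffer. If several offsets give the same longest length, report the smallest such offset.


Try each offset into the search buffer:
  offset=1 (pos 7, char 'c'): match length 0
  offset=2 (pos 6, char 'f'): match length 0
  offset=3 (pos 5, char 'a'): match length 1
  offset=4 (pos 4, char 'a'): match length 2
  offset=5 (pos 3, char 'a'): match length 4
  offset=6 (pos 2, char 'a'): match length 3
  offset=7 (pos 1, char 'c'): match length 0
  offset=8 (pos 0, char 'a'): match length 1
Longest match has length 4 at offset 5.
next_char = character at position 8 + 4 = 12 -> 'f'

Best match: offset=5, length=4 (matching 'aaaf' starting at position 3)
LZ77 triple: (5, 4, 'f')


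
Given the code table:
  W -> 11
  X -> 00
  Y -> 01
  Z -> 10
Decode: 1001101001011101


Decoding:
10 -> Z
01 -> Y
10 -> Z
10 -> Z
01 -> Y
01 -> Y
11 -> W
01 -> Y


Result: ZYZZYYWY


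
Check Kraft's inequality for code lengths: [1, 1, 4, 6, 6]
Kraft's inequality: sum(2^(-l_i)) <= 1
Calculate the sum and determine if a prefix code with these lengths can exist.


Sum = 2^(-1) + 2^(-1) + 2^(-4) + 2^(-6) + 2^(-6)
    = 0.5 + 0.5 + 0.0625 + 0.015625 + 0.015625
    = 70/64 = 1.09375
Since 1.09375 > 1, Kraft's inequality is NOT satisfied.
A prefix code with these lengths CANNOT exist.

Kraft sum = 1.09375. Not satisfied.


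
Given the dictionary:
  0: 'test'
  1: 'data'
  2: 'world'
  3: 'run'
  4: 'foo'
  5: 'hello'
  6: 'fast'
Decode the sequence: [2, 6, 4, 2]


Look up each index in the dictionary:
  2 -> 'world'
  6 -> 'fast'
  4 -> 'foo'
  2 -> 'world'

Decoded: "world fast foo world"


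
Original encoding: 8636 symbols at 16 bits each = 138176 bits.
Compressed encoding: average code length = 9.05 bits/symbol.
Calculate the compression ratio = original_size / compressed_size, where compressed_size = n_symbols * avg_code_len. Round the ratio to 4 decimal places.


original_size = n_symbols * orig_bits = 8636 * 16 = 138176 bits
compressed_size = n_symbols * avg_code_len = 8636 * 9.05 = 78155.8 bits
ratio = original_size / compressed_size = 138176 / 78155.8 = 1.768

Compression ratio = 1.768


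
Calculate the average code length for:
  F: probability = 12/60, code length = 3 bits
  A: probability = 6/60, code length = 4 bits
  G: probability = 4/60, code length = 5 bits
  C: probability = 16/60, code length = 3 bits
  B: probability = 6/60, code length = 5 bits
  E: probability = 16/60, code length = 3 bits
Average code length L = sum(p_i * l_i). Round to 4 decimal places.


Weighted contributions p_i * l_i:
  F: (12/60) * 3 = 36/60
  A: (6/60) * 4 = 24/60
  G: (4/60) * 5 = 20/60
  C: (16/60) * 3 = 48/60
  B: (6/60) * 5 = 30/60
  E: (16/60) * 3 = 48/60
Sum = (36 + 24 + 20 + 48 + 30 + 48)/60 = 206/60

L = 206/60 = 3.4333 bits/symbol


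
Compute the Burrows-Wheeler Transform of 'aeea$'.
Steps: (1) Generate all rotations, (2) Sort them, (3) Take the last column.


Rotations (sorted):
  0: $aeea -> last char: a
  1: a$aee -> last char: e
  2: aeea$ -> last char: $
  3: ea$ae -> last char: e
  4: eea$a -> last char: a


BWT = ae$ea


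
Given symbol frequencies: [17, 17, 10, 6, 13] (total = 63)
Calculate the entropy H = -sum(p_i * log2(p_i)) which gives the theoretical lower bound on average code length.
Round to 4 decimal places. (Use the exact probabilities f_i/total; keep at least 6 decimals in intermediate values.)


Per-symbol terms -p_i * log2(p_i) with p_i = f_i/63:
  p = 17/63 = 0.269841: log2(p) = -1.889817, -p*log2(p) = 0.509951
  p = 17/63 = 0.269841: log2(p) = -1.889817, -p*log2(p) = 0.509951
  p = 10/63 = 0.158730: log2(p) = -2.655352, -p*log2(p) = 0.421484
  p = 6/63 = 0.095238: log2(p) = -3.392317, -p*log2(p) = 0.323078
  p = 13/63 = 0.206349: log2(p) = -2.276840, -p*log2(p) = 0.469824
H = 0.509951 + 0.509951 + 0.421484 + 0.323078 + 0.469824 = 2.234288

H = 2.2343 bits/symbol


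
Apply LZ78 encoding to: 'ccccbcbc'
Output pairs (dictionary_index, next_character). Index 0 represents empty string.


LZ78 encoding steps:
Dictionary: {0: ''}
Step 1: w='' (idx 0), next='c' -> output (0, 'c'), add 'c' as idx 1
Step 2: w='c' (idx 1), next='c' -> output (1, 'c'), add 'cc' as idx 2
Step 3: w='c' (idx 1), next='b' -> output (1, 'b'), add 'cb' as idx 3
Step 4: w='cb' (idx 3), next='c' -> output (3, 'c'), add 'cbc' as idx 4


Encoded: [(0, 'c'), (1, 'c'), (1, 'b'), (3, 'c')]


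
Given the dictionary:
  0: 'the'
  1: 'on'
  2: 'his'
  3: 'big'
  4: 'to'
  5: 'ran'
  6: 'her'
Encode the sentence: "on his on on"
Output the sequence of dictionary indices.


Look up each word in the dictionary:
  'on' -> 1
  'his' -> 2
  'on' -> 1
  'on' -> 1

Encoded: [1, 2, 1, 1]


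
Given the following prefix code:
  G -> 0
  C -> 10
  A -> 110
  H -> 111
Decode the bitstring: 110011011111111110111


Decoding step by step:
Bits 110 -> A
Bits 0 -> G
Bits 110 -> A
Bits 111 -> H
Bits 111 -> H
Bits 111 -> H
Bits 10 -> C
Bits 111 -> H


Decoded message: AGAHHHCH


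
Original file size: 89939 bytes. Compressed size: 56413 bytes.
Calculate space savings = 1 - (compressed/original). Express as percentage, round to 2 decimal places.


ratio = compressed/original = 56413/89939 = 0.627236
savings = 1 - ratio = 1 - 0.627236 = 0.372764
as a percentage: 0.372764 * 100 = 37.28%

Space savings = 1 - 56413/89939 = 37.28%


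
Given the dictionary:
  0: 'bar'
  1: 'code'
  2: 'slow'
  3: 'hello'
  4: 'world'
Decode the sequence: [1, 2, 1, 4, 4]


Look up each index in the dictionary:
  1 -> 'code'
  2 -> 'slow'
  1 -> 'code'
  4 -> 'world'
  4 -> 'world'

Decoded: "code slow code world world"


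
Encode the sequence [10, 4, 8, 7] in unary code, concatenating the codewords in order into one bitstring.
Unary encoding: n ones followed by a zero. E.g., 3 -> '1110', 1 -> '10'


Encode each number as n ones followed by a terminating 0:
  10 -> 11111111110 (11 bits)
  4 -> 11110 (5 bits)
  8 -> 111111110 (9 bits)
  7 -> 11111110 (8 bits)
Total length = 11 + 5 + 9 + 8 = 33 bits.

Unary([10, 4, 8, 7]) = 111111111101111011111111011111110 (33 bits)


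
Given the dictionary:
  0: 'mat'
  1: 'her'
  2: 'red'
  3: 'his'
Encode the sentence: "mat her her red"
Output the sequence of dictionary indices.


Look up each word in the dictionary:
  'mat' -> 0
  'her' -> 1
  'her' -> 1
  'red' -> 2

Encoded: [0, 1, 1, 2]


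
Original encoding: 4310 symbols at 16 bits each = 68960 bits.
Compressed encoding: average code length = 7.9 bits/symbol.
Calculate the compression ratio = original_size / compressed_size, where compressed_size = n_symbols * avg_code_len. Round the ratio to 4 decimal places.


original_size = n_symbols * orig_bits = 4310 * 16 = 68960 bits
compressed_size = n_symbols * avg_code_len = 4310 * 7.9 = 34049.0 bits
ratio = original_size / compressed_size = 68960 / 34049.0 = 2.0253

Compression ratio = 2.0253


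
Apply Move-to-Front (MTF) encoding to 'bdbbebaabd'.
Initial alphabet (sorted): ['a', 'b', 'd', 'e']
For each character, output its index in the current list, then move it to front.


MTF encoding:
'b': index 1 in ['a', 'b', 'd', 'e'] -> ['b', 'a', 'd', 'e']
'd': index 2 in ['b', 'a', 'd', 'e'] -> ['d', 'b', 'a', 'e']
'b': index 1 in ['d', 'b', 'a', 'e'] -> ['b', 'd', 'a', 'e']
'b': index 0 in ['b', 'd', 'a', 'e'] -> ['b', 'd', 'a', 'e']
'e': index 3 in ['b', 'd', 'a', 'e'] -> ['e', 'b', 'd', 'a']
'b': index 1 in ['e', 'b', 'd', 'a'] -> ['b', 'e', 'd', 'a']
'a': index 3 in ['b', 'e', 'd', 'a'] -> ['a', 'b', 'e', 'd']
'a': index 0 in ['a', 'b', 'e', 'd'] -> ['a', 'b', 'e', 'd']
'b': index 1 in ['a', 'b', 'e', 'd'] -> ['b', 'a', 'e', 'd']
'd': index 3 in ['b', 'a', 'e', 'd'] -> ['d', 'b', 'a', 'e']


Output: [1, 2, 1, 0, 3, 1, 3, 0, 1, 3]


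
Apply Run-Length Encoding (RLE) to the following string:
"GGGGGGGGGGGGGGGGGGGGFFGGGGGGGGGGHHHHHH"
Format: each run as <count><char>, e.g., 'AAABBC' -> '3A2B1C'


Scanning runs left to right:
  i=0: run of 'G' x 20 -> '20G'
  i=20: run of 'F' x 2 -> '2F'
  i=22: run of 'G' x 10 -> '10G'
  i=32: run of 'H' x 6 -> '6H'

RLE = 20G2F10G6H


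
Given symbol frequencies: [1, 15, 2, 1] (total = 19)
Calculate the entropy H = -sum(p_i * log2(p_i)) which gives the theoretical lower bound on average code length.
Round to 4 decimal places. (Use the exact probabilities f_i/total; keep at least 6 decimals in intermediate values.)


Per-symbol terms -p_i * log2(p_i) with p_i = f_i/19:
  p = 1/19 = 0.052632: log2(p) = -4.247928, -p*log2(p) = 0.223575
  p = 15/19 = 0.789474: log2(p) = -0.341037, -p*log2(p) = 0.269240
  p = 2/19 = 0.105263: log2(p) = -3.247928, -p*log2(p) = 0.341887
  p = 1/19 = 0.052632: log2(p) = -4.247928, -p*log2(p) = 0.223575
H = 0.223575 + 0.269240 + 0.341887 + 0.223575 = 1.058277

H = 1.0583 bits/symbol


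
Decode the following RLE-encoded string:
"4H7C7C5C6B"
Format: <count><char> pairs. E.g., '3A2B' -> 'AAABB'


Expanding each <count><char> pair:
  4H -> 'HHHH'
  7C -> 'CCCCCCC'
  7C -> 'CCCCCCC'
  5C -> 'CCCCC'
  6B -> 'BBBBBB'

Decoded = HHHHCCCCCCCCCCCCCCCCCCCBBBBBB


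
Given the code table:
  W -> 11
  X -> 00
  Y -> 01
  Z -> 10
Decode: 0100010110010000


Decoding:
01 -> Y
00 -> X
01 -> Y
01 -> Y
10 -> Z
01 -> Y
00 -> X
00 -> X


Result: YXYYZYXX


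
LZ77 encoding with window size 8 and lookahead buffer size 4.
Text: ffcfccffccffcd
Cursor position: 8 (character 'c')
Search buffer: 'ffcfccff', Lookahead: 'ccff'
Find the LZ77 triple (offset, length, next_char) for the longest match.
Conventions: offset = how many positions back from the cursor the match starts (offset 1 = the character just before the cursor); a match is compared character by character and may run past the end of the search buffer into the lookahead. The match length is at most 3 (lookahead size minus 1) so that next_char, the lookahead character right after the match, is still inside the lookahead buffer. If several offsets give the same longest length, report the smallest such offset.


Try each offset into the search buffer:
  offset=1 (pos 7, char 'f'): match length 0
  offset=2 (pos 6, char 'f'): match length 0
  offset=3 (pos 5, char 'c'): match length 1
  offset=4 (pos 4, char 'c'): match length 3
  offset=5 (pos 3, char 'f'): match length 0
  offset=6 (pos 2, char 'c'): match length 1
  offset=7 (pos 1, char 'f'): match length 0
  offset=8 (pos 0, char 'f'): match length 0
Longest match has length 3 at offset 4.
next_char = character at position 8 + 3 = 11 -> 'f'

Best match: offset=4, length=3 (matching 'ccf' starting at position 4)
LZ77 triple: (4, 3, 'f')


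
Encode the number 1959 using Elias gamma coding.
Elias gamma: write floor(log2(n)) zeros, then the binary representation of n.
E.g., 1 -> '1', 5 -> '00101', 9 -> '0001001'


num_bits = floor(log2(1959)) + 1 = 11
leading_zeros = num_bits - 1 = 10
binary(1959) = 11110100111

Elias gamma(1959) = '0000000000' + '11110100111' = 000000000011110100111 (21 bits)


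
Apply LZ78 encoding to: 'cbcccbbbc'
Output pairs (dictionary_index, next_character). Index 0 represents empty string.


LZ78 encoding steps:
Dictionary: {0: ''}
Step 1: w='' (idx 0), next='c' -> output (0, 'c'), add 'c' as idx 1
Step 2: w='' (idx 0), next='b' -> output (0, 'b'), add 'b' as idx 2
Step 3: w='c' (idx 1), next='c' -> output (1, 'c'), add 'cc' as idx 3
Step 4: w='c' (idx 1), next='b' -> output (1, 'b'), add 'cb' as idx 4
Step 5: w='b' (idx 2), next='b' -> output (2, 'b'), add 'bb' as idx 5
Step 6: w='c' (idx 1), end of input -> output (1, '')


Encoded: [(0, 'c'), (0, 'b'), (1, 'c'), (1, 'b'), (2, 'b'), (1, '')]


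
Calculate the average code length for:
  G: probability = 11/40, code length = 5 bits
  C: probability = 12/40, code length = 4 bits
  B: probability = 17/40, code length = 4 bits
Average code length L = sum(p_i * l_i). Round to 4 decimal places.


Weighted contributions p_i * l_i:
  G: (11/40) * 5 = 55/40
  C: (12/40) * 4 = 48/40
  B: (17/40) * 4 = 68/40
Sum = (55 + 48 + 68)/40 = 171/40

L = 171/40 = 4.2750 bits/symbol


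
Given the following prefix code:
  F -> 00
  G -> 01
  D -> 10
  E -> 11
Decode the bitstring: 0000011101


Decoding step by step:
Bits 00 -> F
Bits 00 -> F
Bits 01 -> G
Bits 11 -> E
Bits 01 -> G


Decoded message: FFGEG


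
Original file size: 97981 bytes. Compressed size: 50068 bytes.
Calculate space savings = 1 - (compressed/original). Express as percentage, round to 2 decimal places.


ratio = compressed/original = 50068/97981 = 0.510997
savings = 1 - ratio = 1 - 0.510997 = 0.489003
as a percentage: 0.489003 * 100 = 48.9%

Space savings = 1 - 50068/97981 = 48.9%


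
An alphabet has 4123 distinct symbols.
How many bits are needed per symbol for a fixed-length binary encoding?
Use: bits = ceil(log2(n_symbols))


log2(4123) = 12.0095
Bracket: 2^12 = 4096 < 4123 <= 2^13 = 8192
So ceil(log2(4123)) = 13

bits = ceil(log2(4123)) = ceil(12.0095) = 13 bits


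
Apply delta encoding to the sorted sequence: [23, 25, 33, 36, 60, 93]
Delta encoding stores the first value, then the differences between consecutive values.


First value: 23
Deltas:
  25 - 23 = 2
  33 - 25 = 8
  36 - 33 = 3
  60 - 36 = 24
  93 - 60 = 33


Delta encoded: [23, 2, 8, 3, 24, 33]


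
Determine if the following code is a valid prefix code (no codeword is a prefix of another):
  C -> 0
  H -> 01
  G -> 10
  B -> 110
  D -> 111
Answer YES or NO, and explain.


Checking each pair (does one codeword prefix another?):
  C='0' vs H='01': prefix -- VIOLATION

NO -- this is NOT a valid prefix code. C (0) is a prefix of H (01).


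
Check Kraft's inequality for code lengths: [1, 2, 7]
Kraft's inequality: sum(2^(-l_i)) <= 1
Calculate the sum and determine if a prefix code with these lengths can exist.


Sum = 2^(-1) + 2^(-2) + 2^(-7)
    = 0.5 + 0.25 + 0.0078125
    = 97/128 = 0.7578125
Since 0.7578125 <= 1, Kraft's inequality IS satisfied.
A prefix code with these lengths CAN exist.

Kraft sum = 0.7578125. Satisfied.


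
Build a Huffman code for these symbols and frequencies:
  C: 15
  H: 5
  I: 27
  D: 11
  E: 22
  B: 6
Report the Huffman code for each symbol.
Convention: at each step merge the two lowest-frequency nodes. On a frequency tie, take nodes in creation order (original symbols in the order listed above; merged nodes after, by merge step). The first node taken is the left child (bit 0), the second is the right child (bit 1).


Huffman tree construction:
Step 1: Merge H(5) + B(6) = 11
Step 2: Merge D(11) + (H+B)(11) = 22
Step 3: Merge C(15) + E(22) = 37
Step 4: Merge (D+(H+B))(22) + I(27) = 49
Step 5: Merge (C+E)(37) + ((D+(H+B))+I)(49) = 86
Read each symbol's code off the tree from the root (left child = 0, right child = 1).

Codes:
  C: 00 (length 2)
  H: 1010 (length 4)
  I: 11 (length 2)
  D: 100 (length 3)
  E: 01 (length 2)
  B: 1011 (length 4)
Average code length: 205/86 = 2.3837 bits/symbol


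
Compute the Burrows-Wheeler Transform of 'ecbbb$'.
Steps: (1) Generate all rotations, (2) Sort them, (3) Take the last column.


Rotations (sorted):
  0: $ecbbb -> last char: b
  1: b$ecbb -> last char: b
  2: bb$ecb -> last char: b
  3: bbb$ec -> last char: c
  4: cbbb$e -> last char: e
  5: ecbbb$ -> last char: $


BWT = bbbce$


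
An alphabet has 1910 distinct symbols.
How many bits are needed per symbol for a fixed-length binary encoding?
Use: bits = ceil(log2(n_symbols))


log2(1910) = 10.8994
Bracket: 2^10 = 1024 < 1910 <= 2^11 = 2048
So ceil(log2(1910)) = 11

bits = ceil(log2(1910)) = ceil(10.8994) = 11 bits


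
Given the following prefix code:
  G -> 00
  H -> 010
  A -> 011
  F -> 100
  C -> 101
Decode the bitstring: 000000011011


Decoding step by step:
Bits 00 -> G
Bits 00 -> G
Bits 00 -> G
Bits 011 -> A
Bits 011 -> A


Decoded message: GGGAA


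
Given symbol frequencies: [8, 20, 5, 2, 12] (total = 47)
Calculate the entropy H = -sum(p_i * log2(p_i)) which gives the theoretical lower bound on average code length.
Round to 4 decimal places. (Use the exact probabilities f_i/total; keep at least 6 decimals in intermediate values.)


Per-symbol terms -p_i * log2(p_i) with p_i = f_i/47:
  p = 8/47 = 0.170213: log2(p) = -2.554589, -p*log2(p) = 0.434824
  p = 20/47 = 0.425532: log2(p) = -1.232661, -p*log2(p) = 0.524536
  p = 5/47 = 0.106383: log2(p) = -3.232661, -p*log2(p) = 0.343900
  p = 2/47 = 0.042553: log2(p) = -4.554589, -p*log2(p) = 0.193812
  p = 12/47 = 0.255319: log2(p) = -1.969626, -p*log2(p) = 0.502883
H = 0.434824 + 0.524536 + 0.343900 + 0.193812 + 0.502883 = 1.999955

H = 2.0 bits/symbol


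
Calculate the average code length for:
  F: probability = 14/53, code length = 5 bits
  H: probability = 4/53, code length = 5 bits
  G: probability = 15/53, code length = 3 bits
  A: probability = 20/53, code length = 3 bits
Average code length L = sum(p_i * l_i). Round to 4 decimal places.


Weighted contributions p_i * l_i:
  F: (14/53) * 5 = 70/53
  H: (4/53) * 5 = 20/53
  G: (15/53) * 3 = 45/53
  A: (20/53) * 3 = 60/53
Sum = (70 + 20 + 45 + 60)/53 = 195/53

L = 195/53 = 3.6792 bits/symbol


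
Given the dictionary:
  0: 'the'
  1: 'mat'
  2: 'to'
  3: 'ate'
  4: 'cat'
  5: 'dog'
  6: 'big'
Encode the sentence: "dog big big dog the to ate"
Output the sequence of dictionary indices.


Look up each word in the dictionary:
  'dog' -> 5
  'big' -> 6
  'big' -> 6
  'dog' -> 5
  'the' -> 0
  'to' -> 2
  'ate' -> 3

Encoded: [5, 6, 6, 5, 0, 2, 3]


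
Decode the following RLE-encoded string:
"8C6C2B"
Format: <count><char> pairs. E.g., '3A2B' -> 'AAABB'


Expanding each <count><char> pair:
  8C -> 'CCCCCCCC'
  6C -> 'CCCCCC'
  2B -> 'BB'

Decoded = CCCCCCCCCCCCCCBB


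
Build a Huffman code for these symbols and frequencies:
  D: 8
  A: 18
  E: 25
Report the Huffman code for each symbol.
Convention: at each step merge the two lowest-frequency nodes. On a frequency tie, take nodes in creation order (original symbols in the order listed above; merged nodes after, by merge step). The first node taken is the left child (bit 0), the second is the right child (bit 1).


Huffman tree construction:
Step 1: Merge D(8) + A(18) = 26
Step 2: Merge E(25) + (D+A)(26) = 51
Read each symbol's code off the tree from the root (left child = 0, right child = 1).

Codes:
  D: 10 (length 2)
  A: 11 (length 2)
  E: 0 (length 1)
Average code length: 77/51 = 1.5098 bits/symbol


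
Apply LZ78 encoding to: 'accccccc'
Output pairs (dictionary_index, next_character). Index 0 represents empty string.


LZ78 encoding steps:
Dictionary: {0: ''}
Step 1: w='' (idx 0), next='a' -> output (0, 'a'), add 'a' as idx 1
Step 2: w='' (idx 0), next='c' -> output (0, 'c'), add 'c' as idx 2
Step 3: w='c' (idx 2), next='c' -> output (2, 'c'), add 'cc' as idx 3
Step 4: w='cc' (idx 3), next='c' -> output (3, 'c'), add 'ccc' as idx 4
Step 5: w='c' (idx 2), end of input -> output (2, '')


Encoded: [(0, 'a'), (0, 'c'), (2, 'c'), (3, 'c'), (2, '')]


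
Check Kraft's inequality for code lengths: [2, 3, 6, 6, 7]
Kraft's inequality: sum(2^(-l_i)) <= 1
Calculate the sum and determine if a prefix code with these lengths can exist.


Sum = 2^(-2) + 2^(-3) + 2^(-6) + 2^(-6) + 2^(-7)
    = 0.25 + 0.125 + 0.015625 + 0.015625 + 0.0078125
    = 53/128 = 0.4140625
Since 0.4140625 <= 1, Kraft's inequality IS satisfied.
A prefix code with these lengths CAN exist.

Kraft sum = 0.4140625. Satisfied.


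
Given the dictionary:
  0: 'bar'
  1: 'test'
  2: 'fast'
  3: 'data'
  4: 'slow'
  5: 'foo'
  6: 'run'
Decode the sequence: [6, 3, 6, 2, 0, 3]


Look up each index in the dictionary:
  6 -> 'run'
  3 -> 'data'
  6 -> 'run'
  2 -> 'fast'
  0 -> 'bar'
  3 -> 'data'

Decoded: "run data run fast bar data"


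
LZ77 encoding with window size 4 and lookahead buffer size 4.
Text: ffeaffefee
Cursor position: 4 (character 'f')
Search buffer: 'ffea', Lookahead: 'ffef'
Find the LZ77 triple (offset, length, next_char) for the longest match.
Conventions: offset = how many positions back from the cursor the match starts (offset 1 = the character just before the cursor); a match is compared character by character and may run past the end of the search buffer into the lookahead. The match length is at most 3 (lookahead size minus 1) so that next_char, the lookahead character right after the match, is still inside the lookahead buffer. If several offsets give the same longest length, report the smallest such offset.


Try each offset into the search buffer:
  offset=1 (pos 3, char 'a'): match length 0
  offset=2 (pos 2, char 'e'): match length 0
  offset=3 (pos 1, char 'f'): match length 1
  offset=4 (pos 0, char 'f'): match length 3
Longest match has length 3 at offset 4.
next_char = character at position 4 + 3 = 7 -> 'f'

Best match: offset=4, length=3 (matching 'ffe' starting at position 0)
LZ77 triple: (4, 3, 'f')


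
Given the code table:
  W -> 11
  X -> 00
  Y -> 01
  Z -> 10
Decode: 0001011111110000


Decoding:
00 -> X
01 -> Y
01 -> Y
11 -> W
11 -> W
11 -> W
00 -> X
00 -> X


Result: XYYWWWXX


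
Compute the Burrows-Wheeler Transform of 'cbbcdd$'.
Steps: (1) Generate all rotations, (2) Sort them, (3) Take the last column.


Rotations (sorted):
  0: $cbbcdd -> last char: d
  1: bbcdd$c -> last char: c
  2: bcdd$cb -> last char: b
  3: cbbcdd$ -> last char: $
  4: cdd$cbb -> last char: b
  5: d$cbbcd -> last char: d
  6: dd$cbbc -> last char: c


BWT = dcb$bdc


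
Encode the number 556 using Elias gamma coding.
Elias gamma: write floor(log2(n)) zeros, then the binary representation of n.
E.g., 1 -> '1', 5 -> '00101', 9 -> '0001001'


num_bits = floor(log2(556)) + 1 = 10
leading_zeros = num_bits - 1 = 9
binary(556) = 1000101100

Elias gamma(556) = '000000000' + '1000101100' = 0000000001000101100 (19 bits)


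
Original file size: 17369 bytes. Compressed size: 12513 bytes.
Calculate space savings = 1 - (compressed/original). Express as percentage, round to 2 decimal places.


ratio = compressed/original = 12513/17369 = 0.720421
savings = 1 - ratio = 1 - 0.720421 = 0.279579
as a percentage: 0.279579 * 100 = 27.96%

Space savings = 1 - 12513/17369 = 27.96%


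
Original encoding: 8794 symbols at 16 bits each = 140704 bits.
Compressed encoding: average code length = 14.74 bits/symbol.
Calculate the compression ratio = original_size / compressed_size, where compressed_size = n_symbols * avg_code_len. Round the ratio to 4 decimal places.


original_size = n_symbols * orig_bits = 8794 * 16 = 140704 bits
compressed_size = n_symbols * avg_code_len = 8794 * 14.74 = 129623.56 bits
ratio = original_size / compressed_size = 140704 / 129623.56 = 1.0855

Compression ratio = 1.0855


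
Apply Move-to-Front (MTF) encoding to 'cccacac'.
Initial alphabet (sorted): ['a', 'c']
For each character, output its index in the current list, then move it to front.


MTF encoding:
'c': index 1 in ['a', 'c'] -> ['c', 'a']
'c': index 0 in ['c', 'a'] -> ['c', 'a']
'c': index 0 in ['c', 'a'] -> ['c', 'a']
'a': index 1 in ['c', 'a'] -> ['a', 'c']
'c': index 1 in ['a', 'c'] -> ['c', 'a']
'a': index 1 in ['c', 'a'] -> ['a', 'c']
'c': index 1 in ['a', 'c'] -> ['c', 'a']


Output: [1, 0, 0, 1, 1, 1, 1]


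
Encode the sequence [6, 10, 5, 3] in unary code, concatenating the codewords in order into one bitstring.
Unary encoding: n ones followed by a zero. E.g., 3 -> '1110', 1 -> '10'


Encode each number as n ones followed by a terminating 0:
  6 -> 1111110 (7 bits)
  10 -> 11111111110 (11 bits)
  5 -> 111110 (6 bits)
  3 -> 1110 (4 bits)
Total length = 7 + 11 + 6 + 4 = 28 bits.

Unary([6, 10, 5, 3]) = 1111110111111111101111101110 (28 bits)


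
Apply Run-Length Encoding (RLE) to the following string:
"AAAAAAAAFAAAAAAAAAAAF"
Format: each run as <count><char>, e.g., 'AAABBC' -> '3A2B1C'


Scanning runs left to right:
  i=0: run of 'A' x 8 -> '8A'
  i=8: run of 'F' x 1 -> '1F'
  i=9: run of 'A' x 11 -> '11A'
  i=20: run of 'F' x 1 -> '1F'

RLE = 8A1F11A1F


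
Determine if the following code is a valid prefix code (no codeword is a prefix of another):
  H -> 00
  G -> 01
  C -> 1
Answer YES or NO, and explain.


Checking each pair (does one codeword prefix another?):
  H='00' vs G='01': no prefix
  H='00' vs C='1': no prefix
  G='01' vs H='00': no prefix
  G='01' vs C='1': no prefix
  C='1' vs H='00': no prefix
  C='1' vs G='01': no prefix
No violation found over all pairs.

YES -- this is a valid prefix code. No codeword is a prefix of any other codeword.


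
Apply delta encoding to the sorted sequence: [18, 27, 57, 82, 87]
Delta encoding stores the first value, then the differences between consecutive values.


First value: 18
Deltas:
  27 - 18 = 9
  57 - 27 = 30
  82 - 57 = 25
  87 - 82 = 5


Delta encoded: [18, 9, 30, 25, 5]


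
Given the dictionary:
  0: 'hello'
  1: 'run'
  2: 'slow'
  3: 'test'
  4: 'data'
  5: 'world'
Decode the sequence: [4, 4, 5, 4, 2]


Look up each index in the dictionary:
  4 -> 'data'
  4 -> 'data'
  5 -> 'world'
  4 -> 'data'
  2 -> 'slow'

Decoded: "data data world data slow"


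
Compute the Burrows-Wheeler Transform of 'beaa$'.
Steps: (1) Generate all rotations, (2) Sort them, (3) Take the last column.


Rotations (sorted):
  0: $beaa -> last char: a
  1: a$bea -> last char: a
  2: aa$be -> last char: e
  3: beaa$ -> last char: $
  4: eaa$b -> last char: b


BWT = aae$b


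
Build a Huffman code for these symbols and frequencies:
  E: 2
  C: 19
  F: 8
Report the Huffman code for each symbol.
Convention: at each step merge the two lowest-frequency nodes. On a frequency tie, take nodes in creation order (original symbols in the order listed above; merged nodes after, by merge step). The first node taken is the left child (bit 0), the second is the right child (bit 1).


Huffman tree construction:
Step 1: Merge E(2) + F(8) = 10
Step 2: Merge (E+F)(10) + C(19) = 29
Read each symbol's code off the tree from the root (left child = 0, right child = 1).

Codes:
  E: 00 (length 2)
  C: 1 (length 1)
  F: 01 (length 2)
Average code length: 39/29 = 1.3448 bits/symbol


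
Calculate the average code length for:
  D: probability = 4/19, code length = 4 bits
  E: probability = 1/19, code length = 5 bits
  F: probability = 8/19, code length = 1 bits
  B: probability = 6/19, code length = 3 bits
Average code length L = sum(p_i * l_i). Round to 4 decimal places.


Weighted contributions p_i * l_i:
  D: (4/19) * 4 = 16/19
  E: (1/19) * 5 = 5/19
  F: (8/19) * 1 = 8/19
  B: (6/19) * 3 = 18/19
Sum = (16 + 5 + 8 + 18)/19 = 47/19

L = 47/19 = 2.4737 bits/symbol


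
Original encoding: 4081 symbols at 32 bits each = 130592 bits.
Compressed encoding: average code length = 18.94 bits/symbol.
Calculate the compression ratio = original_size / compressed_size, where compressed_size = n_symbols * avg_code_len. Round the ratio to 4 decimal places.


original_size = n_symbols * orig_bits = 4081 * 32 = 130592 bits
compressed_size = n_symbols * avg_code_len = 4081 * 18.94 = 77294.14 bits
ratio = original_size / compressed_size = 130592 / 77294.14 = 1.6895

Compression ratio = 1.6895


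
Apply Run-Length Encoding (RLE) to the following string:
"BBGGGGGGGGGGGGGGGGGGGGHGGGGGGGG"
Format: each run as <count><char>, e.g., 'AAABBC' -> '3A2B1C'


Scanning runs left to right:
  i=0: run of 'B' x 2 -> '2B'
  i=2: run of 'G' x 20 -> '20G'
  i=22: run of 'H' x 1 -> '1H'
  i=23: run of 'G' x 8 -> '8G'

RLE = 2B20G1H8G


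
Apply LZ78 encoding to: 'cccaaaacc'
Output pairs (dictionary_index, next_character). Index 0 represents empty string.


LZ78 encoding steps:
Dictionary: {0: ''}
Step 1: w='' (idx 0), next='c' -> output (0, 'c'), add 'c' as idx 1
Step 2: w='c' (idx 1), next='c' -> output (1, 'c'), add 'cc' as idx 2
Step 3: w='' (idx 0), next='a' -> output (0, 'a'), add 'a' as idx 3
Step 4: w='a' (idx 3), next='a' -> output (3, 'a'), add 'aa' as idx 4
Step 5: w='a' (idx 3), next='c' -> output (3, 'c'), add 'ac' as idx 5
Step 6: w='c' (idx 1), end of input -> output (1, '')


Encoded: [(0, 'c'), (1, 'c'), (0, 'a'), (3, 'a'), (3, 'c'), (1, '')]


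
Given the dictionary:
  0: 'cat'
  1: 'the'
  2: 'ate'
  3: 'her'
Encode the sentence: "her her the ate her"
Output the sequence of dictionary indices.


Look up each word in the dictionary:
  'her' -> 3
  'her' -> 3
  'the' -> 1
  'ate' -> 2
  'her' -> 3

Encoded: [3, 3, 1, 2, 3]


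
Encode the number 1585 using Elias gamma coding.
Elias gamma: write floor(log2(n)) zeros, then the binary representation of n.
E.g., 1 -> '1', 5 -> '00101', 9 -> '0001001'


num_bits = floor(log2(1585)) + 1 = 11
leading_zeros = num_bits - 1 = 10
binary(1585) = 11000110001

Elias gamma(1585) = '0000000000' + '11000110001' = 000000000011000110001 (21 bits)


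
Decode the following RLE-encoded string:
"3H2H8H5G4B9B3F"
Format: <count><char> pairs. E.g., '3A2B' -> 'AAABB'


Expanding each <count><char> pair:
  3H -> 'HHH'
  2H -> 'HH'
  8H -> 'HHHHHHHH'
  5G -> 'GGGGG'
  4B -> 'BBBB'
  9B -> 'BBBBBBBBB'
  3F -> 'FFF'

Decoded = HHHHHHHHHHHHHGGGGGBBBBBBBBBBBBBFFF


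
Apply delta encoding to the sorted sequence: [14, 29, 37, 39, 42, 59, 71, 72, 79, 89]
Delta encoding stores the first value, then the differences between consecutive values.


First value: 14
Deltas:
  29 - 14 = 15
  37 - 29 = 8
  39 - 37 = 2
  42 - 39 = 3
  59 - 42 = 17
  71 - 59 = 12
  72 - 71 = 1
  79 - 72 = 7
  89 - 79 = 10


Delta encoded: [14, 15, 8, 2, 3, 17, 12, 1, 7, 10]


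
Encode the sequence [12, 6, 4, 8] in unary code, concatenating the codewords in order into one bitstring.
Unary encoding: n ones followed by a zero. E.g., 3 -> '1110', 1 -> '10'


Encode each number as n ones followed by a terminating 0:
  12 -> 1111111111110 (13 bits)
  6 -> 1111110 (7 bits)
  4 -> 11110 (5 bits)
  8 -> 111111110 (9 bits)
Total length = 13 + 7 + 5 + 9 = 34 bits.

Unary([12, 6, 4, 8]) = 1111111111110111111011110111111110 (34 bits)


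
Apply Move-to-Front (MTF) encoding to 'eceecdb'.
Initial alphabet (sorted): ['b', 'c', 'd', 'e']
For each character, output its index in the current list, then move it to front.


MTF encoding:
'e': index 3 in ['b', 'c', 'd', 'e'] -> ['e', 'b', 'c', 'd']
'c': index 2 in ['e', 'b', 'c', 'd'] -> ['c', 'e', 'b', 'd']
'e': index 1 in ['c', 'e', 'b', 'd'] -> ['e', 'c', 'b', 'd']
'e': index 0 in ['e', 'c', 'b', 'd'] -> ['e', 'c', 'b', 'd']
'c': index 1 in ['e', 'c', 'b', 'd'] -> ['c', 'e', 'b', 'd']
'd': index 3 in ['c', 'e', 'b', 'd'] -> ['d', 'c', 'e', 'b']
'b': index 3 in ['d', 'c', 'e', 'b'] -> ['b', 'd', 'c', 'e']


Output: [3, 2, 1, 0, 1, 3, 3]


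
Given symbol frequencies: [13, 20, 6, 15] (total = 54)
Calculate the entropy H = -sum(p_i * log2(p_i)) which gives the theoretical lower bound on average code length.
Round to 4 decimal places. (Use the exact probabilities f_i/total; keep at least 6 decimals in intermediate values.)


Per-symbol terms -p_i * log2(p_i) with p_i = f_i/54:
  p = 13/54 = 0.240741: log2(p) = -2.054448, -p*log2(p) = 0.494589
  p = 20/54 = 0.370370: log2(p) = -1.432959, -p*log2(p) = 0.530726
  p = 6/54 = 0.111111: log2(p) = -3.169925, -p*log2(p) = 0.352214
  p = 15/54 = 0.277778: log2(p) = -1.847997, -p*log2(p) = 0.513332
H = 0.494589 + 0.530726 + 0.352214 + 0.513332 = 1.890861

H = 1.8909 bits/symbol


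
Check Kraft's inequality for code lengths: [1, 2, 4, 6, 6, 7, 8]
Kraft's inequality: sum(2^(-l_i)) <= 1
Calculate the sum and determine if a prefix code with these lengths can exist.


Sum = 2^(-1) + 2^(-2) + 2^(-4) + 2^(-6) + 2^(-6) + 2^(-7) + 2^(-8)
    = 0.5 + 0.25 + 0.0625 + 0.015625 + 0.015625 + 0.0078125 + 0.00390625
    = 219/256 = 0.85546875
Since 0.85546875 <= 1, Kraft's inequality IS satisfied.
A prefix code with these lengths CAN exist.

Kraft sum = 0.85546875. Satisfied.


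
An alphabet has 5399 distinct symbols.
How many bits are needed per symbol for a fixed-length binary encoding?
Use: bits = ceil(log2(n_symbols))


log2(5399) = 12.3985
Bracket: 2^12 = 4096 < 5399 <= 2^13 = 8192
So ceil(log2(5399)) = 13

bits = ceil(log2(5399)) = ceil(12.3985) = 13 bits


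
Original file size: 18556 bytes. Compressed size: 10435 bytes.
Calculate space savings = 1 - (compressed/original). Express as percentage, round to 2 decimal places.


ratio = compressed/original = 10435/18556 = 0.562352
savings = 1 - ratio = 1 - 0.562352 = 0.437648
as a percentage: 0.437648 * 100 = 43.76%

Space savings = 1 - 10435/18556 = 43.76%


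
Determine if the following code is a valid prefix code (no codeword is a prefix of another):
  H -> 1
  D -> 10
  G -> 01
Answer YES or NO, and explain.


Checking each pair (does one codeword prefix another?):
  H='1' vs D='10': prefix -- VIOLATION

NO -- this is NOT a valid prefix code. H (1) is a prefix of D (10).


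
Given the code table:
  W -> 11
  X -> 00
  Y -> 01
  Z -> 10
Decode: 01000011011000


Decoding:
01 -> Y
00 -> X
00 -> X
11 -> W
01 -> Y
10 -> Z
00 -> X


Result: YXXWYZX


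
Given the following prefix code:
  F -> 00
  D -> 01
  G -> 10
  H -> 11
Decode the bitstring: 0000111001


Decoding step by step:
Bits 00 -> F
Bits 00 -> F
Bits 11 -> H
Bits 10 -> G
Bits 01 -> D


Decoded message: FFHGD


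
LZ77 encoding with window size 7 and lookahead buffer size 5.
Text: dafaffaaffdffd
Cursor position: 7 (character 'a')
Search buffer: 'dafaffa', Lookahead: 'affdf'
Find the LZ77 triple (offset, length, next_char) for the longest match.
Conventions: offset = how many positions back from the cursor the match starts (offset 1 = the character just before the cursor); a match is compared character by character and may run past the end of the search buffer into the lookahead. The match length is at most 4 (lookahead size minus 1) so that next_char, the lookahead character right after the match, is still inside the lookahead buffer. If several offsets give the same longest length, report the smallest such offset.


Try each offset into the search buffer:
  offset=1 (pos 6, char 'a'): match length 1
  offset=2 (pos 5, char 'f'): match length 0
  offset=3 (pos 4, char 'f'): match length 0
  offset=4 (pos 3, char 'a'): match length 3
  offset=5 (pos 2, char 'f'): match length 0
  offset=6 (pos 1, char 'a'): match length 2
  offset=7 (pos 0, char 'd'): match length 0
Longest match has length 3 at offset 4.
next_char = character at position 7 + 3 = 10 -> 'd'

Best match: offset=4, length=3 (matching 'aff' starting at position 3)
LZ77 triple: (4, 3, 'd')


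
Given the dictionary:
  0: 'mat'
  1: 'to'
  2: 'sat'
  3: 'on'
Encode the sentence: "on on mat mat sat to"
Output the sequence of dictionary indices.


Look up each word in the dictionary:
  'on' -> 3
  'on' -> 3
  'mat' -> 0
  'mat' -> 0
  'sat' -> 2
  'to' -> 1

Encoded: [3, 3, 0, 0, 2, 1]


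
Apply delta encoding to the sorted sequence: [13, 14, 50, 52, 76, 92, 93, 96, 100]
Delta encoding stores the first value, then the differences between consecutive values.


First value: 13
Deltas:
  14 - 13 = 1
  50 - 14 = 36
  52 - 50 = 2
  76 - 52 = 24
  92 - 76 = 16
  93 - 92 = 1
  96 - 93 = 3
  100 - 96 = 4


Delta encoded: [13, 1, 36, 2, 24, 16, 1, 3, 4]


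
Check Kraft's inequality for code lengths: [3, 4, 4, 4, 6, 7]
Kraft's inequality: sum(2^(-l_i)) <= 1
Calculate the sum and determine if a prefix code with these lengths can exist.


Sum = 2^(-3) + 2^(-4) + 2^(-4) + 2^(-4) + 2^(-6) + 2^(-7)
    = 0.125 + 0.0625 + 0.0625 + 0.0625 + 0.015625 + 0.0078125
    = 43/128 = 0.3359375
Since 0.3359375 <= 1, Kraft's inequality IS satisfied.
A prefix code with these lengths CAN exist.

Kraft sum = 0.3359375. Satisfied.


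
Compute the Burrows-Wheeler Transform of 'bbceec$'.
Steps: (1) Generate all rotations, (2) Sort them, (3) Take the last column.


Rotations (sorted):
  0: $bbceec -> last char: c
  1: bbceec$ -> last char: $
  2: bceec$b -> last char: b
  3: c$bbcee -> last char: e
  4: ceec$bb -> last char: b
  5: ec$bbce -> last char: e
  6: eec$bbc -> last char: c


BWT = c$bebec


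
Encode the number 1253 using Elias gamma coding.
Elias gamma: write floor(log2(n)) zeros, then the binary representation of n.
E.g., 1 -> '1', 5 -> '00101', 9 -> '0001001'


num_bits = floor(log2(1253)) + 1 = 11
leading_zeros = num_bits - 1 = 10
binary(1253) = 10011100101

Elias gamma(1253) = '0000000000' + '10011100101' = 000000000010011100101 (21 bits)


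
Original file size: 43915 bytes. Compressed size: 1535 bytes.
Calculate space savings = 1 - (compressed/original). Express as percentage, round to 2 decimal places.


ratio = compressed/original = 1535/43915 = 0.034954
savings = 1 - ratio = 1 - 0.034954 = 0.965046
as a percentage: 0.965046 * 100 = 96.5%

Space savings = 1 - 1535/43915 = 96.5%


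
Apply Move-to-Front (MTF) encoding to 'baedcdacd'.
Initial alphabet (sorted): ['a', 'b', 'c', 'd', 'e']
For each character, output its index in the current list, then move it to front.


MTF encoding:
'b': index 1 in ['a', 'b', 'c', 'd', 'e'] -> ['b', 'a', 'c', 'd', 'e']
'a': index 1 in ['b', 'a', 'c', 'd', 'e'] -> ['a', 'b', 'c', 'd', 'e']
'e': index 4 in ['a', 'b', 'c', 'd', 'e'] -> ['e', 'a', 'b', 'c', 'd']
'd': index 4 in ['e', 'a', 'b', 'c', 'd'] -> ['d', 'e', 'a', 'b', 'c']
'c': index 4 in ['d', 'e', 'a', 'b', 'c'] -> ['c', 'd', 'e', 'a', 'b']
'd': index 1 in ['c', 'd', 'e', 'a', 'b'] -> ['d', 'c', 'e', 'a', 'b']
'a': index 3 in ['d', 'c', 'e', 'a', 'b'] -> ['a', 'd', 'c', 'e', 'b']
'c': index 2 in ['a', 'd', 'c', 'e', 'b'] -> ['c', 'a', 'd', 'e', 'b']
'd': index 2 in ['c', 'a', 'd', 'e', 'b'] -> ['d', 'c', 'a', 'e', 'b']


Output: [1, 1, 4, 4, 4, 1, 3, 2, 2]
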